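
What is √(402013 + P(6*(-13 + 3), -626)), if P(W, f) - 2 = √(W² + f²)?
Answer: √(402015 + 2*√98869) ≈ 634.54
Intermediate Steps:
P(W, f) = 2 + √(W² + f²)
√(402013 + P(6*(-13 + 3), -626)) = √(402013 + (2 + √((6*(-13 + 3))² + (-626)²))) = √(402013 + (2 + √((6*(-10))² + 391876))) = √(402013 + (2 + √((-60)² + 391876))) = √(402013 + (2 + √(3600 + 391876))) = √(402013 + (2 + √395476)) = √(402013 + (2 + 2*√98869)) = √(402015 + 2*√98869)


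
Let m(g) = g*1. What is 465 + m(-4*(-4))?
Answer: 481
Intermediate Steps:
m(g) = g
465 + m(-4*(-4)) = 465 - 4*(-4) = 465 + 16 = 481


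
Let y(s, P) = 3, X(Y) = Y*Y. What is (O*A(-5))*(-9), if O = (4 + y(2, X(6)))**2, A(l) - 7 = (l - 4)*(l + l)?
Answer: -42777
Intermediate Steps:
A(l) = 7 + 2*l*(-4 + l) (A(l) = 7 + (l - 4)*(l + l) = 7 + (-4 + l)*(2*l) = 7 + 2*l*(-4 + l))
X(Y) = Y**2
O = 49 (O = (4 + 3)**2 = 7**2 = 49)
(O*A(-5))*(-9) = (49*(7 - 8*(-5) + 2*(-5)**2))*(-9) = (49*(7 + 40 + 2*25))*(-9) = (49*(7 + 40 + 50))*(-9) = (49*97)*(-9) = 4753*(-9) = -42777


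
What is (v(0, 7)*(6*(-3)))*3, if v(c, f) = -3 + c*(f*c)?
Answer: 162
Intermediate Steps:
v(c, f) = -3 + f*c² (v(c, f) = -3 + c*(c*f) = -3 + f*c²)
(v(0, 7)*(6*(-3)))*3 = ((-3 + 7*0²)*(6*(-3)))*3 = ((-3 + 7*0)*(-18))*3 = ((-3 + 0)*(-18))*3 = -3*(-18)*3 = 54*3 = 162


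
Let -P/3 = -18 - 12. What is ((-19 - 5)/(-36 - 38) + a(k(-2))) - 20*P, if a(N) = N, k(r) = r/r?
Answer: -66551/37 ≈ -1798.7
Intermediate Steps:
k(r) = 1
P = 90 (P = -3*(-18 - 12) = -3*(-30) = 90)
((-19 - 5)/(-36 - 38) + a(k(-2))) - 20*P = ((-19 - 5)/(-36 - 38) + 1) - 20*90 = (-24/(-74) + 1) - 1800 = (-24*(-1/74) + 1) - 1800 = (12/37 + 1) - 1800 = 49/37 - 1800 = -66551/37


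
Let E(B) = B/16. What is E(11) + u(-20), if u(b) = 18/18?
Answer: 27/16 ≈ 1.6875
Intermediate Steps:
E(B) = B/16 (E(B) = B*(1/16) = B/16)
u(b) = 1 (u(b) = 18*(1/18) = 1)
E(11) + u(-20) = (1/16)*11 + 1 = 11/16 + 1 = 27/16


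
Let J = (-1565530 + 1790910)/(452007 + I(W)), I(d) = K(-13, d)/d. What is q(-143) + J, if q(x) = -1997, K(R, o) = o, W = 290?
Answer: -225608649/113002 ≈ -1996.5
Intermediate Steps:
I(d) = 1 (I(d) = d/d = 1)
J = 56345/113002 (J = (-1565530 + 1790910)/(452007 + 1) = 225380/452008 = 225380*(1/452008) = 56345/113002 ≈ 0.49862)
q(-143) + J = -1997 + 56345/113002 = -225608649/113002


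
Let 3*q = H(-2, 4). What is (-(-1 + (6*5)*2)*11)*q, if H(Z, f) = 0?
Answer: 0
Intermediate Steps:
q = 0 (q = (⅓)*0 = 0)
(-(-1 + (6*5)*2)*11)*q = (-(-1 + (6*5)*2)*11)*0 = (-(-1 + 30*2)*11)*0 = (-(-1 + 60)*11)*0 = (-1*59*11)*0 = -59*11*0 = -649*0 = 0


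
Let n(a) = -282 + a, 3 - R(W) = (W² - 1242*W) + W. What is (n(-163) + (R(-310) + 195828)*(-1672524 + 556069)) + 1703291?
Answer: 318167932291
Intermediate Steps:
R(W) = 3 - W² + 1241*W (R(W) = 3 - ((W² - 1242*W) + W) = 3 - (W² - 1241*W) = 3 + (-W² + 1241*W) = 3 - W² + 1241*W)
(n(-163) + (R(-310) + 195828)*(-1672524 + 556069)) + 1703291 = ((-282 - 163) + ((3 - 1*(-310)² + 1241*(-310)) + 195828)*(-1672524 + 556069)) + 1703291 = (-445 + ((3 - 1*96100 - 384710) + 195828)*(-1116455)) + 1703291 = (-445 + ((3 - 96100 - 384710) + 195828)*(-1116455)) + 1703291 = (-445 + (-480807 + 195828)*(-1116455)) + 1703291 = (-445 - 284979*(-1116455)) + 1703291 = (-445 + 318166229445) + 1703291 = 318166229000 + 1703291 = 318167932291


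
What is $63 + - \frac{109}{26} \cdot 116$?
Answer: $- \frac{5503}{13} \approx -423.31$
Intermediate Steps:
$63 + - \frac{109}{26} \cdot 116 = 63 + \left(-109\right) \frac{1}{26} \cdot 116 = 63 - \frac{6322}{13} = - \frac{5503}{13}$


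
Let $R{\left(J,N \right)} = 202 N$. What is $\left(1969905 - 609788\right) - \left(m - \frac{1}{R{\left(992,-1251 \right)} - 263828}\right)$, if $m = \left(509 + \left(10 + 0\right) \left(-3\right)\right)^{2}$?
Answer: $\frac{584028074279}{516530} \approx 1.1307 \cdot 10^{6}$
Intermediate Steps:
$m = 229441$ ($m = \left(509 + 10 \left(-3\right)\right)^{2} = \left(509 - 30\right)^{2} = 479^{2} = 229441$)
$\left(1969905 - 609788\right) - \left(m - \frac{1}{R{\left(992,-1251 \right)} - 263828}\right) = \left(1969905 - 609788\right) + \left(\frac{1}{202 \left(-1251\right) - 263828} - 229441\right) = 1360117 - \left(229441 - \frac{1}{-252702 - 263828}\right) = 1360117 - \left(229441 - \frac{1}{-516530}\right) = 1360117 - \frac{118513159731}{516530} = \frac{584028074279}{516530}$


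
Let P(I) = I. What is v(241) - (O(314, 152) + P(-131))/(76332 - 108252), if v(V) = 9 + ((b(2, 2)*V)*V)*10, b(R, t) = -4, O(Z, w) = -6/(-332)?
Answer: -12310150586063/5298720 ≈ -2.3232e+6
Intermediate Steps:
O(Z, w) = 3/166 (O(Z, w) = -6*(-1/332) = 3/166)
v(V) = 9 - 40*V**2 (v(V) = 9 + ((-4*V)*V)*10 = 9 - 4*V**2*10 = 9 - 40*V**2)
v(241) - (O(314, 152) + P(-131))/(76332 - 108252) = (9 - 40*241**2) - (3/166 - 131)/(76332 - 108252) = (9 - 40*58081) - (-21743)/(166*(-31920)) = (9 - 2323240) - (-21743)*(-1)/(166*31920) = -2323231 - 1*21743/5298720 = -2323231 - 21743/5298720 = -12310150586063/5298720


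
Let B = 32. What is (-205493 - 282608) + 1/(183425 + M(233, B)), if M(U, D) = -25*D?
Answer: -89139445124/182625 ≈ -4.8810e+5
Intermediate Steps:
(-205493 - 282608) + 1/(183425 + M(233, B)) = (-205493 - 282608) + 1/(183425 - 25*32) = -488101 + 1/(183425 - 800) = -488101 + 1/182625 = -89139445124/182625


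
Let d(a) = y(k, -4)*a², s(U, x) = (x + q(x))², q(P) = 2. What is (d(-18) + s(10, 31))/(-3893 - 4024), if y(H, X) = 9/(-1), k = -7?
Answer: 3/13 ≈ 0.23077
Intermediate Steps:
y(H, X) = -9 (y(H, X) = 9*(-1) = -9)
s(U, x) = (2 + x)² (s(U, x) = (x + 2)² = (2 + x)²)
d(a) = -9*a²
(d(-18) + s(10, 31))/(-3893 - 4024) = (-9*(-18)² + (2 + 31)²)/(-3893 - 4024) = (-9*324 + 33²)/(-7917) = (-2916 + 1089)*(-1/7917) = -1827*(-1/7917) = 3/13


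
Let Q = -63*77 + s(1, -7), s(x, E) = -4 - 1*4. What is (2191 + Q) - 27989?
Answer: -30657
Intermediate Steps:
s(x, E) = -8 (s(x, E) = -4 - 4 = -8)
Q = -4859 (Q = -63*77 - 8 = -4851 - 8 = -4859)
(2191 + Q) - 27989 = (2191 - 4859) - 27989 = -2668 - 27989 = -30657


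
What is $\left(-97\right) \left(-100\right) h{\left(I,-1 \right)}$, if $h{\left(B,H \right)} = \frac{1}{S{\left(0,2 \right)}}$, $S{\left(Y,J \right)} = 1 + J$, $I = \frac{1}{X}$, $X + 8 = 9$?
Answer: $\frac{9700}{3} \approx 3233.3$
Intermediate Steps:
$X = 1$ ($X = -8 + 9 = 1$)
$I = 1$ ($I = 1^{-1} = 1$)
$h{\left(B,H \right)} = \frac{1}{3}$ ($h{\left(B,H \right)} = \frac{1}{1 + 2} = \frac{1}{3}$)
$\left(-97\right) \left(-100\right) h{\left(I,-1 \right)} = \left(-97\right) \left(-100\right) \frac{1}{3} = 9700 \cdot \frac{1}{3} = \frac{9700}{3}$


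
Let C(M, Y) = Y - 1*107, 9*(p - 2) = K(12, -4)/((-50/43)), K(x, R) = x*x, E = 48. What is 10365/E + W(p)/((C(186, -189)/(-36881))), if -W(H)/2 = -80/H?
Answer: -128732255/87024 ≈ -1479.3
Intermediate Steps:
K(x, R) = x²
p = -294/25 (p = 2 + (12²/((-50/43)))/9 = 2 + (144/((-50*1/43)))/9 = 2 + (144/(-50/43))/9 = 2 + (144*(-43/50))/9 = 2 + (⅑)*(-3096/25) = 2 - 344/25 = -294/25 ≈ -11.760)
W(H) = 160/H (W(H) = -(-160)/H = 160/H)
C(M, Y) = -107 + Y (C(M, Y) = Y - 107 = -107 + Y)
10365/E + W(p)/((C(186, -189)/(-36881))) = 10365/48 + (160/(-294/25))/(((-107 - 189)/(-36881))) = 10365*(1/48) + (160*(-25/294))/((-296*(-1/36881))) = 3455/16 - 2000/(147*296/36881) = 3455/16 - 2000/147*36881/296 = 3455/16 - 9220250/5439 = -128732255/87024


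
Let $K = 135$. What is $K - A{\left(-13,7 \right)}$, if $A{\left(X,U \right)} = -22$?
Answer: $157$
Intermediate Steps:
$K - A{\left(-13,7 \right)} = 135 - -22 = 135 + 22 = 157$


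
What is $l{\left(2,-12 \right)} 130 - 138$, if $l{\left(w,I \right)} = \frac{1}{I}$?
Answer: $- \frac{893}{6} \approx -148.83$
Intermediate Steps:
$l{\left(2,-12 \right)} 130 - 138 = \frac{1}{-12} \cdot 130 - 138 = \left(- \frac{1}{12}\right) 130 - 138 = - \frac{65}{6} - 138 = - \frac{893}{6}$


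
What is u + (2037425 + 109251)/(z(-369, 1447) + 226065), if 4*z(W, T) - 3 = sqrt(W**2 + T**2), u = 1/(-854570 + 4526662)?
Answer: 1500656239009349957/158033183981384332 - 8586704*sqrt(2229970)/817689343199 ≈ 9.4801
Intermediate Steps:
u = 1/3672092 ≈ 2.7232e-7
z(W, T) = 3/4 + sqrt(T**2 + W**2)/4 (z(W, T) = 3/4 + sqrt(W**2 + T**2)/4 = 3/4 + sqrt(T**2 + W**2)/4)
u + (2037425 + 109251)/(z(-369, 1447) + 226065) = 1/3672092 + (2037425 + 109251)/((3/4 + sqrt(1447**2 + (-369)**2)/4) + 226065) = 1/3672092 + 2146676/((3/4 + sqrt(2093809 + 136161)/4) + 226065) = 1/3672092 + 2146676/((3/4 + sqrt(2229970)/4) + 226065) = 1/3672092 + 2146676/(904263/4 + sqrt(2229970)/4)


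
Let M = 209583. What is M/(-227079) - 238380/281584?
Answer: -3142953097/1776161476 ≈ -1.7695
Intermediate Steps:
M/(-227079) - 238380/281584 = 209583/(-227079) - 238380/281584 = 209583*(-1/227079) - 238380*1/281584 = -23287/25231 - 59595/70396 = -3142953097/1776161476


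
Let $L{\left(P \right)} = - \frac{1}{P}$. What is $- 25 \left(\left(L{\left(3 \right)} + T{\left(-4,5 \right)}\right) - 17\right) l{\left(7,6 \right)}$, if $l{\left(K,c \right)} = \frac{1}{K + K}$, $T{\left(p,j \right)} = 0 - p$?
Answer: $\frac{500}{21} \approx 23.81$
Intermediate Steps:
$T{\left(p,j \right)} = - p$
$l{\left(K,c \right)} = \frac{1}{2 K}$
$- 25 \left(\left(L{\left(3 \right)} + T{\left(-4,5 \right)}\right) - 17\right) l{\left(7,6 \right)} = - 25 \left(\left(- \frac{1}{3} - -4\right) - 17\right) \frac{1}{2 \cdot 7} = - 25 \left(\left(\left(-1\right) \frac{1}{3} + 4\right) - 17\right) \frac{1}{2} \cdot \frac{1}{7} = - 25 \left(\left(- \frac{1}{3} + 4\right) - 17\right) \frac{1}{14} = - 25 \left(\frac{11}{3} - 17\right) \frac{1}{14} = \left(-25\right) \left(- \frac{40}{3}\right) \frac{1}{14} = \frac{1000}{3} \cdot \frac{1}{14} = \frac{500}{21}$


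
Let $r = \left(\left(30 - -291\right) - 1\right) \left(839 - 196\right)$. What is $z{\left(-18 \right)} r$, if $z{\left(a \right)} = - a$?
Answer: $3703680$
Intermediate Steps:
$r = 205760$ ($r = \left(\left(30 + 291\right) + \left(-13 + 12\right)\right) 643 = \left(321 - 1\right) 643 = 320 \cdot 643 = 205760$)
$z{\left(-18 \right)} r = \left(-1\right) \left(-18\right) 205760 = 18 \cdot 205760 = 3703680$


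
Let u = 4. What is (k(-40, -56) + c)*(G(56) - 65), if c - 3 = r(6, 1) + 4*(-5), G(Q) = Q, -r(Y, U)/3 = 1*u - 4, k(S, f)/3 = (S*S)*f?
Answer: 2419353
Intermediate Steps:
k(S, f) = 3*f*S² (k(S, f) = 3*((S*S)*f) = 3*(S²*f) = 3*(f*S²) = 3*f*S²)
r(Y, U) = 0 (r(Y, U) = -3*(1*4 - 4) = -3*(4 - 4) = -3*0 = 0)
c = -17 (c = 3 + (0 + 4*(-5)) = 3 + (0 - 20) = 3 - 20 = -17)
(k(-40, -56) + c)*(G(56) - 65) = (3*(-56)*(-40)² - 17)*(56 - 65) = (3*(-56)*1600 - 17)*(-9) = (-268800 - 17)*(-9) = -268817*(-9) = 2419353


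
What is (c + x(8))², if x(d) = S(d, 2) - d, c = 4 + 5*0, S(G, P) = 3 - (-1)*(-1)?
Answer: 4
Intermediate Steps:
S(G, P) = 2 (S(G, P) = 3 - 1*1 = 3 - 1 = 2)
c = 4 (c = 4 + 0 = 4)
x(d) = 2 - d
(c + x(8))² = (4 + (2 - 1*8))² = (4 + (2 - 8))² = (4 - 6)² = (-2)² = 4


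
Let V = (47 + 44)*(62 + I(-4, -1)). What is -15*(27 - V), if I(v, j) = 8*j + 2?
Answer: 76035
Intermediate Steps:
I(v, j) = 2 + 8*j
V = 5096 (V = (47 + 44)*(62 + (2 + 8*(-1))) = 91*(62 + (2 - 8)) = 91*(62 - 6) = 91*56 = 5096)
-15*(27 - V) = -15*(27 - 1*5096) = -15*(27 - 5096) = -15*(-5069) = 76035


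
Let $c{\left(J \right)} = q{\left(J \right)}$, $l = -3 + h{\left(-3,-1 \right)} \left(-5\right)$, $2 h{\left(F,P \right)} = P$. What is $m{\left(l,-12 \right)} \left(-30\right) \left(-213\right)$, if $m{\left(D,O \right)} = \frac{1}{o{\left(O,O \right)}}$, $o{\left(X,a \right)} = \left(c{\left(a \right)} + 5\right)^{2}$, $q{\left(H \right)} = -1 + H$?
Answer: $\frac{3195}{32} \approx 99.844$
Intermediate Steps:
$h{\left(F,P \right)} = \frac{P}{2}$
$l = - \frac{1}{2}$ ($l = -3 + \frac{1}{2} \left(-1\right) \left(-5\right) = -3 - - \frac{5}{2} = -3 + \frac{5}{2} = - \frac{1}{2} \approx -0.5$)
$c{\left(J \right)} = -1 + J$
$o{\left(X,a \right)} = \left(4 + a\right)^{2}$ ($o{\left(X,a \right)} = \left(\left(-1 + a\right) + 5\right)^{2} = \left(4 + a\right)^{2}$)
$m{\left(D,O \right)} = \frac{1}{\left(4 + O\right)^{2}}$
$m{\left(l,-12 \right)} \left(-30\right) \left(-213\right) = \frac{1}{\left(4 - 12\right)^{2}} \left(-30\right) \left(-213\right) = \frac{1}{64} \left(-30\right) \left(-213\right) = \left(- \frac{15}{32}\right) \left(-213\right) = \frac{3195}{32}$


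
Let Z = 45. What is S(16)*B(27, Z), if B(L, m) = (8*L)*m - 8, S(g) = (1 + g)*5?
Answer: 825520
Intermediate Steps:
S(g) = 5 + 5*g
B(L, m) = -8 + 8*L*m (B(L, m) = 8*L*m - 8 = -8 + 8*L*m)
S(16)*B(27, Z) = (5 + 5*16)*(-8 + 8*27*45) = (5 + 80)*(-8 + 9720) = 85*9712 = 825520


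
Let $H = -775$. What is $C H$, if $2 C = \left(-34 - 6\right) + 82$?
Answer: $-16275$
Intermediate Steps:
$C = 21$ ($C = \frac{\left(-34 - 6\right) + 82}{2} = \frac{-40 + 82}{2} = \frac{1}{2} \cdot 42 = 21$)
$C H = 21 \left(-775\right) = -16275$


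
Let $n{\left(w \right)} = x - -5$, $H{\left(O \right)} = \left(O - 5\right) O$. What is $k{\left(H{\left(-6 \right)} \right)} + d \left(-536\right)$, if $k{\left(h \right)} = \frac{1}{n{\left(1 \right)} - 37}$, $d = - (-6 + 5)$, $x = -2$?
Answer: $- \frac{18225}{34} \approx -536.03$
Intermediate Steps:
$H{\left(O \right)} = O \left(-5 + O\right)$ ($H{\left(O \right)} = \left(-5 + O\right) O = O \left(-5 + O\right)$)
$d = 1$ ($d = \left(-1\right) \left(-1\right) = 1$)
$n{\left(w \right)} = 3$ ($n{\left(w \right)} = -2 - -5 = -2 + 5 = 3$)
$k{\left(h \right)} = - \frac{1}{34}$ ($k{\left(h \right)} = \frac{1}{3 - 37} = \frac{1}{-34} = - \frac{1}{34}$)
$k{\left(H{\left(-6 \right)} \right)} + d \left(-536\right) = - \frac{1}{34} + 1 \left(-536\right) = - \frac{1}{34} - 536 = - \frac{18225}{34}$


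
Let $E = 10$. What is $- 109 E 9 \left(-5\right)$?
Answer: $49050$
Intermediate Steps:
$- 109 E 9 \left(-5\right) = - 109 \cdot 10 \cdot 9 \left(-5\right) = - 109 \cdot 90 \left(-5\right) = \left(-109\right) \left(-450\right) = 49050$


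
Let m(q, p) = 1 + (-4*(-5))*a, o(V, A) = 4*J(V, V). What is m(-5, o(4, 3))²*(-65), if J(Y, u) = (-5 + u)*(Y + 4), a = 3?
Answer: -241865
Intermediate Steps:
J(Y, u) = (-5 + u)*(4 + Y)
o(V, A) = -80 - 4*V + 4*V² (o(V, A) = 4*(-20 - 5*V + 4*V + V*V) = 4*(-20 - 5*V + 4*V + V²) = 4*(-20 + V² - V) = -80 - 4*V + 4*V²)
m(q, p) = 61 (m(q, p) = 1 - 4*(-5)*3 = 1 + 20*3 = 1 + 60 = 61)
m(-5, o(4, 3))²*(-65) = 61²*(-65) = 3721*(-65) = -241865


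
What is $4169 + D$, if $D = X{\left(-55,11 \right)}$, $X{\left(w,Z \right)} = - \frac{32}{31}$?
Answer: $\frac{129207}{31} \approx 4168.0$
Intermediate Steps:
$X{\left(w,Z \right)} = - \frac{32}{31}$ ($X{\left(w,Z \right)} = \left(-32\right) \frac{1}{31} = - \frac{32}{31}$)
$D = - \frac{32}{31} \approx -1.0323$
$4169 + D = 4169 - \frac{32}{31} = \frac{129207}{31}$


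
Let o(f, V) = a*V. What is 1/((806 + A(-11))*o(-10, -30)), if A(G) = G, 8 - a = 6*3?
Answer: 1/238500 ≈ 4.1929e-6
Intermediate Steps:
a = -10 (a = 8 - 6*3 = 8 - 1*18 = 8 - 18 = -10)
o(f, V) = -10*V
1/((806 + A(-11))*o(-10, -30)) = 1/((806 - 11)*((-10*(-30)))) = 1/(795*300) = (1/795)*(1/300) = 1/238500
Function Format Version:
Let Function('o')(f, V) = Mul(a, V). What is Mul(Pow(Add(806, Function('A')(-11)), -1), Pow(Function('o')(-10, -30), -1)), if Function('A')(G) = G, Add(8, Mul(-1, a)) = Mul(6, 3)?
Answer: Rational(1, 238500) ≈ 4.1929e-6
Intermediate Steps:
a = -10 (a = Add(8, Mul(-1, Mul(6, 3))) = Add(8, Mul(-1, 18)) = Add(8, -18) = -10)
Function('o')(f, V) = Mul(-10, V)
Mul(Pow(Add(806, Function('A')(-11)), -1), Pow(Function('o')(-10, -30), -1)) = Mul(Pow(Add(806, -11), -1), Pow(Mul(-10, -30), -1)) = Mul(Pow(795, -1), Pow(300, -1)) = Mul(Rational(1, 795), Rational(1, 300)) = Rational(1, 238500)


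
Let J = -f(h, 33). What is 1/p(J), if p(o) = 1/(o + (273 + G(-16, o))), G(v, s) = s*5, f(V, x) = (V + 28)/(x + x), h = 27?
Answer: 268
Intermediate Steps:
f(V, x) = (28 + V)/(2*x) (f(V, x) = (28 + V)/((2*x)) = (28 + V)*(1/(2*x)) = (28 + V)/(2*x))
G(v, s) = 5*s
J = -5/6 (J = -(28 + 27)/(2*33) = -55/(2*33) = -1*5/6 = -5/6 ≈ -0.83333)
p(o) = 1/(273 + 6*o) (p(o) = 1/(o + (273 + 5*o)) = 1/(273 + 6*o))
1/p(J) = 1/(1/(3*(91 + 2*(-5/6)))) = 1/(1/(3*(91 - 5/3))) = 1/(1/(3*(268/3))) = 1/((1/3)*(3/268)) = 1/(1/268) = 268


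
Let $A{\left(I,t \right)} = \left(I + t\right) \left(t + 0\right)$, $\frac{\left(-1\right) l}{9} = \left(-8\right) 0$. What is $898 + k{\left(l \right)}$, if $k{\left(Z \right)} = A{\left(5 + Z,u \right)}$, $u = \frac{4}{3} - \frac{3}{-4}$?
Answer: $\frac{131437}{144} \approx 912.76$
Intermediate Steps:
$u = \frac{25}{12}$ ($u = 4 \cdot \frac{1}{3} - - \frac{3}{4} = \frac{4}{3} + \frac{3}{4} = \frac{25}{12} \approx 2.0833$)
$l = 0$ ($l = - 9 \left(\left(-8\right) 0\right) = \left(-9\right) 0 = 0$)
$A{\left(I,t \right)} = t \left(I + t\right)$ ($A{\left(I,t \right)} = \left(I + t\right) t = t \left(I + t\right)$)
$k{\left(Z \right)} = \frac{2125}{144} + \frac{25 Z}{12}$ ($k{\left(Z \right)} = \frac{25 \left(\left(5 + Z\right) + \frac{25}{12}\right)}{12} = \frac{25 \left(\frac{85}{12} + Z\right)}{12} = \frac{2125}{144} + \frac{25 Z}{12}$)
$898 + k{\left(l \right)} = 898 + \left(\frac{2125}{144} + \frac{25}{12} \cdot 0\right) = 898 + \left(\frac{2125}{144} + 0\right) = 898 + \frac{2125}{144} = \frac{131437}{144}$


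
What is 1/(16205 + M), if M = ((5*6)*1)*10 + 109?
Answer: 1/16614 ≈ 6.0190e-5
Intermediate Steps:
M = 409 (M = (30*1)*10 + 109 = 30*10 + 109 = 300 + 109 = 409)
1/(16205 + M) = 1/(16205 + 409) = 1/16614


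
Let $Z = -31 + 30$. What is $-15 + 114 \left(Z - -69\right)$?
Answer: $7737$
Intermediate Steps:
$Z = -1$
$-15 + 114 \left(Z - -69\right) = -15 + 114 \left(-1 - -69\right) = -15 + 114 \left(-1 + 69\right) = -15 + 114 \cdot 68 = -15 + 7752 = 7737$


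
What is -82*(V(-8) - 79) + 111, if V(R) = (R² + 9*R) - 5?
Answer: 7655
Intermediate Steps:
V(R) = -5 + R² + 9*R
-82*(V(-8) - 79) + 111 = -82*((-5 + (-8)² + 9*(-8)) - 79) + 111 = -82*((-5 + 64 - 72) - 79) + 111 = -82*(-13 - 79) + 111 = -82*(-92) + 111 = 7544 + 111 = 7655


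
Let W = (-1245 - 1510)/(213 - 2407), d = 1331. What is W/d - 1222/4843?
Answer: -3555159043/14142596402 ≈ -0.25138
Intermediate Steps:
W = 2755/2194 (W = -2755/(-2194) = -2755*(-1/2194) = 2755/2194 ≈ 1.2557)
W/d - 1222/4843 = (2755/2194)/1331 - 1222/4843 = (2755/2194)*(1/1331) - 1222*1/4843 = 2755/2920214 - 1222/4843 = -3555159043/14142596402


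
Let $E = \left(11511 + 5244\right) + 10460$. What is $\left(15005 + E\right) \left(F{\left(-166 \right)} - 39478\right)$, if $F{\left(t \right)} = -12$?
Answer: $-1667267800$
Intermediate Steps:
$E = 27215$ ($E = 16755 + 10460 = 27215$)
$\left(15005 + E\right) \left(F{\left(-166 \right)} - 39478\right) = \left(15005 + 27215\right) \left(-12 - 39478\right) = 42220 \left(-39490\right) = -1667267800$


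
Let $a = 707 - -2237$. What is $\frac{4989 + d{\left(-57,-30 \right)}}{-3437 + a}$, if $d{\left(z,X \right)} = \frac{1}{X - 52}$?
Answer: $- \frac{409097}{40426} \approx -10.12$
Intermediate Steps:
$d{\left(z,X \right)} = \frac{1}{-52 + X}$
$a = 2944$ ($a = 707 + 2237 = 2944$)
$\frac{4989 + d{\left(-57,-30 \right)}}{-3437 + a} = \frac{4989 + \frac{1}{-52 - 30}}{-3437 + 2944} = \frac{4989 + \frac{1}{-82}}{-493} = \left(4989 - \frac{1}{82}\right) \left(- \frac{1}{493}\right) = \frac{409097}{82} \left(- \frac{1}{493}\right) = - \frac{409097}{40426}$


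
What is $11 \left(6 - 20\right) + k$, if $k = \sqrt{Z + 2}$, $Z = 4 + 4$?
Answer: $-154 + \sqrt{10} \approx -150.84$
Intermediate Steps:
$Z = 8$
$k = \sqrt{10}$ ($k = \sqrt{8 + 2} = \sqrt{10} \approx 3.1623$)
$11 \left(6 - 20\right) + k = 11 \left(6 - 20\right) + \sqrt{10} = 11 \left(-14\right) + \sqrt{10} = -154 + \sqrt{10}$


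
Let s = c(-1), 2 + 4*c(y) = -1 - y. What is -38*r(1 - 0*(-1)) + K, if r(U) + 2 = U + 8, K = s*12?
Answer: -272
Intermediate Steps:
c(y) = -¾ - y/4 (c(y) = -½ + (-1 - y)/4 = -½ + (-¼ - y/4) = -¾ - y/4)
s = -½ (s = -¾ - ¼*(-1) = -¾ + ¼ = -½ ≈ -0.50000)
K = -6 (K = -½*12 = -6)
r(U) = 6 + U (r(U) = -2 + (U + 8) = -2 + (8 + U) = 6 + U)
-38*r(1 - 0*(-1)) + K = -38*(6 + (1 - 0*(-1))) - 6 = -38*(6 + (1 - 1*0)) - 6 = -38*(6 + (1 + 0)) - 6 = -38*(6 + 1) - 6 = -38*7 - 6 = -266 - 6 = -272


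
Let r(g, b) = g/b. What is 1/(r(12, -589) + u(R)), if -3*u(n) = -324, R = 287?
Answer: 589/63600 ≈ 0.0092610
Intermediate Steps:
u(n) = 108 (u(n) = -⅓*(-324) = 108)
1/(r(12, -589) + u(R)) = 1/(12/(-589) + 108) = 1/(12*(-1/589) + 108) = 1/(-12/589 + 108) = 1/(63600/589) = 589/63600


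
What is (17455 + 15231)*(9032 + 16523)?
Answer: 835290730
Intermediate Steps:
(17455 + 15231)*(9032 + 16523) = 32686*25555 = 835290730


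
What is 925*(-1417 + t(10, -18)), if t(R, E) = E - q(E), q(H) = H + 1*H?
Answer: -1294075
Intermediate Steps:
q(H) = 2*H (q(H) = H + H = 2*H)
t(R, E) = -E (t(R, E) = E - 2*E = -E)
925*(-1417 + t(10, -18)) = 925*(-1417 - 1*(-18)) = 925*(-1417 + 18) = 925*(-1399) = -1294075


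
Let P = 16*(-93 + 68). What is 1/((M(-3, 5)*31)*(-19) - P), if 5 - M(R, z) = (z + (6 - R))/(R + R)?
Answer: -3/11758 ≈ -0.00025515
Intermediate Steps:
P = -400 (P = 16*(-25) = -400)
M(R, z) = 5 - (6 + z - R)/(2*R) (M(R, z) = 5 - (z + (6 - R))/(R + R) = 5 - (6 + z - R)/(2*R))
1/((M(-3, 5)*31)*(-19) - P) = 1/((((1/2)*(-6 - 1*5 + 11*(-3))/(-3))*31)*(-19) - 1*(-400)) = 1/((((1/2)*(-1/3)*(-6 - 5 - 33))*31)*(-19) + 400) = 1/((((1/2)*(-1/3)*(-44))*31)*(-19) + 400) = 1/(((22/3)*31)*(-19) + 400) = 1/((682/3)*(-19) + 400) = 1/(-12958/3 + 400) = 1/(-11758/3) = -3/11758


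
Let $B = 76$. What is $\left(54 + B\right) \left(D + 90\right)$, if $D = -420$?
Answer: $-42900$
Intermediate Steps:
$\left(54 + B\right) \left(D + 90\right) = \left(54 + 76\right) \left(-420 + 90\right) = 130 \left(-330\right) = -42900$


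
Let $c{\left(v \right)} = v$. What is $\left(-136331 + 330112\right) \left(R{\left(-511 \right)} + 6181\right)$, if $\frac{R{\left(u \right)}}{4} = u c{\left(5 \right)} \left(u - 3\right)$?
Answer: $1019144855841$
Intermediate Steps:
$R{\left(u \right)} = 20 u \left(-3 + u\right)$ ($R{\left(u \right)} = 4 u 5 \left(u - 3\right) = 4 \cdot 5 u \left(u - 3\right) = 4 \cdot 5 u \left(-3 + u\right) = 20 u \left(-3 + u\right)$)
$\left(-136331 + 330112\right) \left(R{\left(-511 \right)} + 6181\right) = \left(-136331 + 330112\right) \left(20 \left(-511\right) \left(-3 - 511\right) + 6181\right) = 193781 \left(20 \left(-511\right) \left(-514\right) + 6181\right) = 193781 \left(5253080 + 6181\right) = 193781 \cdot 5259261 = 1019144855841$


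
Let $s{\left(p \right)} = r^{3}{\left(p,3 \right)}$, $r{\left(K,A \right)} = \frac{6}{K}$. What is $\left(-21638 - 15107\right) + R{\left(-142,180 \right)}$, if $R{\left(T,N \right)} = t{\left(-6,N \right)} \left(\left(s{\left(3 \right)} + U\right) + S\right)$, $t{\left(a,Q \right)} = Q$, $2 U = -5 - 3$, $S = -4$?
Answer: $-36745$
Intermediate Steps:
$U = -4$ ($U = \frac{-5 - 3}{2} = \frac{1}{2} \left(-8\right) = -4$)
$s{\left(p \right)} = \frac{216}{p^{3}}$ ($s{\left(p \right)} = \left(\frac{6}{p}\right)^{3} = \frac{216}{p^{3}}$)
$R{\left(T,N \right)} = 0$ ($R{\left(T,N \right)} = N \left(\left(\frac{216}{27} - 4\right) - 4\right) = N \left(\left(216 \cdot \frac{1}{27} - 4\right) - 4\right) = N \left(\left(8 - 4\right) - 4\right) = N \left(4 - 4\right) = N 0 = 0$)
$\left(-21638 - 15107\right) + R{\left(-142,180 \right)} = \left(-21638 - 15107\right) + 0 = -36745 + 0 = -36745$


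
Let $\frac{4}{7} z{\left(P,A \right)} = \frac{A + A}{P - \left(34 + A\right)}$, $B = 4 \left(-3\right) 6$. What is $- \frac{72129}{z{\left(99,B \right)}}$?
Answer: $\frac{3293891}{84} \approx 39213.0$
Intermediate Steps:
$B = -72$ ($B = \left(-12\right) 6 = -72$)
$z{\left(P,A \right)} = \frac{7 A}{2 \left(-34 + P - A\right)}$ ($z{\left(P,A \right)} = \frac{7 \frac{A + A}{P - \left(34 + A\right)}}{4} = \frac{7 \frac{2 A}{-34 + P - A}}{4} = \frac{7 A}{2 \left(-34 + P - A\right)}$)
$- \frac{72129}{z{\left(99,B \right)}} = - \frac{72129}{\left(-7\right) \left(-72\right) \frac{1}{68 - 198 + 2 \left(-72\right)}} = - \frac{72129}{\left(-7\right) \left(-72\right) \frac{1}{68 - 198 - 144}} = - \frac{72129}{\left(-7\right) \left(-72\right) \frac{1}{-274}} = - \frac{72129}{\left(-7\right) \left(-72\right) \left(- \frac{1}{274}\right)} = - \frac{72129}{- \frac{252}{137}} = \left(-72129\right) \left(- \frac{137}{252}\right) = \frac{3293891}{84}$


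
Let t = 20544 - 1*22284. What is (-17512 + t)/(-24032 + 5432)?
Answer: 4813/4650 ≈ 1.0351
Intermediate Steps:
t = -1740 (t = 20544 - 22284 = -1740)
(-17512 + t)/(-24032 + 5432) = (-17512 - 1740)/(-24032 + 5432) = -19252/(-18600) = -19252*(-1/18600) = 4813/4650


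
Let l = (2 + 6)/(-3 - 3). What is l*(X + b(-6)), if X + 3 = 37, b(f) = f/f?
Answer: -140/3 ≈ -46.667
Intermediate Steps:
b(f) = 1
X = 34 (X = -3 + 37 = 34)
l = -4/3 (l = 8/(-6) = 8*(-⅙) = -4/3 ≈ -1.3333)
l*(X + b(-6)) = -4*(34 + 1)/3 = -4/3*35 = -140/3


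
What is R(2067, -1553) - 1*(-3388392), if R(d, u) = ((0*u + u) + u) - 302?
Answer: 3384984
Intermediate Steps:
R(d, u) = -302 + 2*u (R(d, u) = ((0 + u) + u) - 302 = (u + u) - 302 = 2*u - 302 = -302 + 2*u)
R(2067, -1553) - 1*(-3388392) = (-302 + 2*(-1553)) - 1*(-3388392) = (-302 - 3106) + 3388392 = -3408 + 3388392 = 3384984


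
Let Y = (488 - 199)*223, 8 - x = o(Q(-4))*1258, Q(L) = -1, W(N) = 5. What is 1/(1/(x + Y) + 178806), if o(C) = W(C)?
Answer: 58165/10400250991 ≈ 5.5927e-6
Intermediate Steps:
o(C) = 5
x = -6282 (x = 8 - 5*1258 = 8 - 1*6290 = 8 - 6290 = -6282)
Y = 64447 (Y = 289*223 = 64447)
1/(1/(x + Y) + 178806) = 1/(1/(-6282 + 64447) + 178806) = 1/(1/58165 + 178806) = 1/(10400250991/58165) = 58165/10400250991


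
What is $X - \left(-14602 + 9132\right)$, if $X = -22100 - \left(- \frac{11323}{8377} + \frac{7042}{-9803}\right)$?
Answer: $- \frac{1365481136327}{82119731} \approx -16628.0$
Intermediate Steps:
$X = - \frac{1814676064897}{82119731}$ ($X = -22100 - \left(\left(-11323\right) \frac{1}{8377} + 7042 \left(- \frac{1}{9803}\right)\right) = -22100 - \left(- \frac{11323}{8377} - \frac{7042}{9803}\right) = -22100 - - \frac{169990203}{82119731} = -22100 + \frac{169990203}{82119731} = - \frac{1814676064897}{82119731} \approx -22098.0$)
$X - \left(-14602 + 9132\right) = - \frac{1814676064897}{82119731} - \left(-14602 + 9132\right) = - \frac{1814676064897}{82119731} - -5470 = - \frac{1814676064897}{82119731} + 5470 = - \frac{1365481136327}{82119731}$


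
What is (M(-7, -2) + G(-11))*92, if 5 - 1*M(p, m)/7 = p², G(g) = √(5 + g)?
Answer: -28336 + 92*I*√6 ≈ -28336.0 + 225.35*I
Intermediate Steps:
M(p, m) = 35 - 7*p²
(M(-7, -2) + G(-11))*92 = ((35 - 7*(-7)²) + √(5 - 11))*92 = ((35 - 7*49) + √(-6))*92 = ((35 - 343) + I*√6)*92 = (-308 + I*√6)*92 = -28336 + 92*I*√6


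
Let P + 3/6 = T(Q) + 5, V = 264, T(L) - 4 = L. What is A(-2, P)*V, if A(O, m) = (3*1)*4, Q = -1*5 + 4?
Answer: 3168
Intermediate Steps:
Q = -1 (Q = -5 + 4 = -1)
T(L) = 4 + L
P = 15/2 (P = -½ + ((4 - 1) + 5) = -½ + (3 + 5) = -½ + 8 = 15/2 ≈ 7.5000)
A(O, m) = 12 (A(O, m) = 3*4 = 12)
A(-2, P)*V = 12*264 = 3168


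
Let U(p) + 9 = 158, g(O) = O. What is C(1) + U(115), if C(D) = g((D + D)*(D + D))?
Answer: 153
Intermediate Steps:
U(p) = 149 (U(p) = -9 + 158 = 149)
C(D) = 4*D² (C(D) = (D + D)*(D + D) = (2*D)*(2*D) = 4*D²)
C(1) + U(115) = 4*1² + 149 = 4*1 + 149 = 4 + 149 = 153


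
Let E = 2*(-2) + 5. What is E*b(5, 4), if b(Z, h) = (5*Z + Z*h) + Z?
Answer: 50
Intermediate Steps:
b(Z, h) = 6*Z + Z*h
E = 1 (E = -4 + 5 = 1)
E*b(5, 4) = 1*(5*(6 + 4)) = 1*(5*10) = 1*50 = 50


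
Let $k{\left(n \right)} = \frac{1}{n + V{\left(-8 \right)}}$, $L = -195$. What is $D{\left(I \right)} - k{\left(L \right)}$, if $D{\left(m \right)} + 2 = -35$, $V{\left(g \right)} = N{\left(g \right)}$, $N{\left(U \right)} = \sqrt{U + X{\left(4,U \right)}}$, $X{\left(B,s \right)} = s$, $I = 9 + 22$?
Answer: $- \frac{1407322}{38041} + \frac{4 i}{38041} \approx -36.995 + 0.00010515 i$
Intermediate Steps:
$I = 31$
$N{\left(U \right)} = \sqrt{2} \sqrt{U}$ ($N{\left(U \right)} = \sqrt{U + U} = \sqrt{2 U} = \sqrt{2} \sqrt{U}$)
$V{\left(g \right)} = \sqrt{2} \sqrt{g}$
$D{\left(m \right)} = -37$ ($D{\left(m \right)} = -2 - 35 = -37$)
$k{\left(n \right)} = \frac{1}{n + 4 i}$ ($k{\left(n \right)} = \frac{1}{n + \sqrt{2} \sqrt{-8}} = \frac{1}{n + \sqrt{2} \cdot 2 i \sqrt{2}} = \frac{1}{n + 4 i}$)
$D{\left(I \right)} - k{\left(L \right)} = -37 - \frac{1}{-195 + 4 i} = -37 - \frac{-195 - 4 i}{38041}$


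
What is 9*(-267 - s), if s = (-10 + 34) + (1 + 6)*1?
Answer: -2682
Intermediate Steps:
s = 31 (s = 24 + 7*1 = 24 + 7 = 31)
9*(-267 - s) = 9*(-267 - 1*31) = 9*(-267 - 31) = 9*(-298) = -2682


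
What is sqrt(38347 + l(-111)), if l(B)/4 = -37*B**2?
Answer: I*sqrt(1785161) ≈ 1336.1*I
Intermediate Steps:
l(B) = -148*B**2 (l(B) = 4*(-37*B**2) = -148*B**2)
sqrt(38347 + l(-111)) = sqrt(38347 - 148*(-111)**2) = sqrt(38347 - 148*12321) = sqrt(38347 - 1823508) = sqrt(-1785161) = I*sqrt(1785161)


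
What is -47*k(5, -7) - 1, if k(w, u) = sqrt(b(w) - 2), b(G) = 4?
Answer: -1 - 47*sqrt(2) ≈ -67.468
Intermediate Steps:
k(w, u) = sqrt(2) (k(w, u) = sqrt(4 - 2) = sqrt(2))
-47*k(5, -7) - 1 = -47*sqrt(2) - 1 = -1 - 47*sqrt(2)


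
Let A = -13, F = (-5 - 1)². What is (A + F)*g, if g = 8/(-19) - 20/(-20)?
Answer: 253/19 ≈ 13.316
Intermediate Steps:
F = 36 (F = (-6)² = 36)
g = 11/19 (g = 8*(-1/19) - 20*(-1/20) = -8/19 + 1 = 11/19 ≈ 0.57895)
(A + F)*g = (-13 + 36)*(11/19) = 23*(11/19) = 253/19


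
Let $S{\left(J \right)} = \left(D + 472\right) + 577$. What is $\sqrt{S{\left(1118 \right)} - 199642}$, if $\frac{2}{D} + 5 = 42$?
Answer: $\frac{i \sqrt{271873743}}{37} \approx 445.64 i$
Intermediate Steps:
$D = \frac{2}{37}$ ($D = \frac{2}{-5 + 42} = \frac{2}{37} \approx 0.054054$)
$S{\left(J \right)} = \frac{38815}{37}$ ($S{\left(J \right)} = \left(\frac{2}{37} + 472\right) + 577 = \frac{17466}{37} + 577 = \frac{38815}{37}$)
$\sqrt{S{\left(1118 \right)} - 199642} = \sqrt{\frac{38815}{37} - 199642} = \sqrt{- \frac{7347939}{37}} = \frac{i \sqrt{271873743}}{37}$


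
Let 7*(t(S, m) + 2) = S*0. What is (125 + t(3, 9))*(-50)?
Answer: -6150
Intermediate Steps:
t(S, m) = -2 (t(S, m) = -2 + (S*0)/7 = -2 + (⅐)*0 = -2 + 0 = -2)
(125 + t(3, 9))*(-50) = (125 - 2)*(-50) = 123*(-50) = -6150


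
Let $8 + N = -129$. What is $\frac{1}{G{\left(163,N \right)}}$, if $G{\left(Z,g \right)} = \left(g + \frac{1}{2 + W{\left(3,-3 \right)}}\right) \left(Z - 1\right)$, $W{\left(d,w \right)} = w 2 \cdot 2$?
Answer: $- \frac{5}{111051} \approx -4.5024 \cdot 10^{-5}$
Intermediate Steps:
$N = -137$ ($N = -8 - 129 = -137$)
$W{\left(d,w \right)} = 4 w$ ($W{\left(d,w \right)} = 2 w 2 = 4 w$)
$G{\left(Z,g \right)} = \left(-1 + Z\right) \left(- \frac{1}{10} + g\right)$ ($G{\left(Z,g \right)} = \left(g + \frac{1}{2 + 4 \left(-3\right)}\right) \left(Z - 1\right) = \left(g + \frac{1}{2 - 12}\right) \left(-1 + Z\right) = \left(g + \frac{1}{-10}\right) \left(-1 + Z\right) = \left(g - \frac{1}{10}\right) \left(-1 + Z\right) = \left(- \frac{1}{10} + g\right) \left(-1 + Z\right) = \left(-1 + Z\right) \left(- \frac{1}{10} + g\right)$)
$\frac{1}{G{\left(163,N \right)}} = \frac{1}{\frac{1}{10} - -137 - \frac{163}{10} + 163 \left(-137\right)} = \frac{1}{\frac{1}{10} + 137 - \frac{163}{10} - 22331} = \frac{1}{- \frac{111051}{5}} = - \frac{5}{111051}$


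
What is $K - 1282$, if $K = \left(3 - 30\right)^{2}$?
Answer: $-553$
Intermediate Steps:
$K = 729$ ($K = \left(-27\right)^{2} = 729$)
$K - 1282 = 729 - 1282 = -553$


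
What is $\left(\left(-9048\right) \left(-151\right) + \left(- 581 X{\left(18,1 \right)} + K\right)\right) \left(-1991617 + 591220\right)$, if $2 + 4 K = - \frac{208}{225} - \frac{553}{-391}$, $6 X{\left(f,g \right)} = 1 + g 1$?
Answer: $- \frac{224396995159152553}{117300} \approx -1.913 \cdot 10^{12}$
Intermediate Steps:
$X{\left(f,g \right)} = \frac{1}{6} + \frac{g}{6}$ ($X{\left(f,g \right)} = \frac{1 + g 1}{6} = \frac{1 + g}{6} = \frac{1}{6} + \frac{g}{6}$)
$K = - \frac{132853}{351900}$ ($K = - \frac{1}{2} + \frac{- \frac{208}{225} - \frac{553}{-391}}{4} = - \frac{1}{2} + \frac{\left(-208\right) \frac{1}{225} - - \frac{553}{391}}{4} = - \frac{1}{2} + \frac{- \frac{208}{225} + \frac{553}{391}}{4} = - \frac{1}{2} + \frac{1}{4} \cdot \frac{43097}{87975} = - \frac{1}{2} + \frac{43097}{351900} = - \frac{132853}{351900} \approx -0.37753$)
$\left(\left(-9048\right) \left(-151\right) + \left(- 581 X{\left(18,1 \right)} + K\right)\right) \left(-1991617 + 591220\right) = \left(\left(-9048\right) \left(-151\right) - \left(\frac{132853}{351900} + 581 \left(\frac{1}{6} + \frac{1}{6} \cdot 1\right)\right)\right) \left(-1991617 + 591220\right) = \left(1366248 - \left(\frac{132853}{351900} + 581 \left(\frac{1}{6} + \frac{1}{6}\right)\right)\right) \left(-1400397\right) = \left(1366248 - \frac{68284153}{351900}\right) \left(-1400397\right) = \frac{480714387047}{351900} \left(-1400397\right) = - \frac{224396995159152553}{117300}$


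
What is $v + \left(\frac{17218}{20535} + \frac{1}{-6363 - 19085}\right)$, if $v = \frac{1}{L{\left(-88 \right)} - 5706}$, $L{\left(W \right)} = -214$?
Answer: $\frac{350443885}{418059744} \approx 0.83826$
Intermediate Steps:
$v = - \frac{1}{5920}$ ($v = \frac{1}{-214 - 5706} = \frac{1}{-5920} = - \frac{1}{5920} \approx -0.00016892$)
$v + \left(\frac{17218}{20535} + \frac{1}{-6363 - 19085}\right) = - \frac{1}{5920} + \left(\frac{17218}{20535} + \frac{1}{-6363 - 19085}\right) = - \frac{1}{5920} + \left(17218 \cdot \frac{1}{20535} + \frac{1}{-25448}\right) = - \frac{1}{5920} + \left(\frac{17218}{20535} - \frac{1}{25448}\right) = - \frac{1}{5920} + \frac{438143129}{522574680} = \frac{350443885}{418059744}$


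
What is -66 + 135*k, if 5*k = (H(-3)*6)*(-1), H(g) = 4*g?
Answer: 1878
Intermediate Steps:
k = 72/5 (k = (((4*(-3))*6)*(-1))/5 = (-12*6*(-1))/5 = (-72*(-1))/5 = (1/5)*72 = 72/5 ≈ 14.400)
-66 + 135*k = -66 + 135*(72/5) = -66 + 1944 = 1878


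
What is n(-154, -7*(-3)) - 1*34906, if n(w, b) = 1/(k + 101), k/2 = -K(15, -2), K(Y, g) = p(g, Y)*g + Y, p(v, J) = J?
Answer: -4572685/131 ≈ -34906.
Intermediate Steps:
K(Y, g) = Y + Y*g (K(Y, g) = Y*g + Y = Y + Y*g)
k = 30 (k = 2*(-15*(1 - 2)) = 2*(-15*(-1)) = 2*(-1*(-15)) = 2*15 = 30)
n(w, b) = 1/131 (n(w, b) = 1/(30 + 101) = 1/131)
n(-154, -7*(-3)) - 1*34906 = 1/131 - 1*34906 = 1/131 - 34906 = -4572685/131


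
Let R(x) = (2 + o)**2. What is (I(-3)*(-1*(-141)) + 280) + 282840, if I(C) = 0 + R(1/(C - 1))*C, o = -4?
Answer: 281428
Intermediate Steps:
R(x) = 4 (R(x) = (2 - 4)**2 = (-2)**2 = 4)
I(C) = 4*C (I(C) = 0 + 4*C = 4*C)
(I(-3)*(-1*(-141)) + 280) + 282840 = ((4*(-3))*(-1*(-141)) + 280) + 282840 = (-12*141 + 280) + 282840 = (-1692 + 280) + 282840 = -1412 + 282840 = 281428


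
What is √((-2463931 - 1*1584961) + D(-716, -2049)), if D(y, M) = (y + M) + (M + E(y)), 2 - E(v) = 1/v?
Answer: I*√519538919277/358 ≈ 2013.4*I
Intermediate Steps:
E(v) = 2 - 1/v
D(y, M) = 2 + y - 1/y + 2*M (D(y, M) = (y + M) + (M + (2 - 1/y)) = (M + y) + (2 + M - 1/y) = 2 + y - 1/y + 2*M)
√((-2463931 - 1*1584961) + D(-716, -2049)) = √((-2463931 - 1*1584961) + (2 - 716 - 1/(-716) + 2*(-2049))) = √((-2463931 - 1584961) + (2 - 716 - 1*(-1/716) - 4098)) = √(-4048892 + (2 - 716 + 1/716 - 4098)) = √(-4048892 - 3445391/716) = √(-2902452063/716) = I*√519538919277/358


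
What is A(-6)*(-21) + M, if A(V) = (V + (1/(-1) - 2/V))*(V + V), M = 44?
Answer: -1636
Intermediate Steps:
A(V) = 2*V*(-1 + V - 2/V) (A(V) = (V + (1*(-1) - 2/V))*(2*V) = (V + (-1 - 2/V))*(2*V) = (-1 + V - 2/V)*(2*V) = 2*V*(-1 + V - 2/V))
A(-6)*(-21) + M = (-4 - 2*(-6) + 2*(-6)²)*(-21) + 44 = (-4 + 12 + 2*36)*(-21) + 44 = (-4 + 12 + 72)*(-21) + 44 = 80*(-21) + 44 = -1680 + 44 = -1636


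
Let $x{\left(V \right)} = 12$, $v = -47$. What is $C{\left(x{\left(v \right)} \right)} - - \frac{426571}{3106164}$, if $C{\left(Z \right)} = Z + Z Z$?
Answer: $\frac{484988155}{3106164} \approx 156.14$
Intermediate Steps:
$C{\left(Z \right)} = Z + Z^{2}$
$C{\left(x{\left(v \right)} \right)} - - \frac{426571}{3106164} = 12 \left(1 + 12\right) - - \frac{426571}{3106164} = 12 \cdot 13 - \left(-426571\right) \frac{1}{3106164} = 156 - - \frac{426571}{3106164} = 156 + \frac{426571}{3106164} = \frac{484988155}{3106164}$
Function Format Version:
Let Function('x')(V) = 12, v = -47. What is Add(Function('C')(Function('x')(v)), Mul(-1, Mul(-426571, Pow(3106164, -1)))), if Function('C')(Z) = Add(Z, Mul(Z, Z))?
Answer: Rational(484988155, 3106164) ≈ 156.14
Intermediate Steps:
Function('C')(Z) = Add(Z, Pow(Z, 2))
Add(Function('C')(Function('x')(v)), Mul(-1, Mul(-426571, Pow(3106164, -1)))) = Add(Mul(12, Add(1, 12)), Mul(-1, Mul(-426571, Pow(3106164, -1)))) = Add(Mul(12, 13), Mul(-1, Mul(-426571, Rational(1, 3106164)))) = Add(156, Mul(-1, Rational(-426571, 3106164))) = Add(156, Rational(426571, 3106164)) = Rational(484988155, 3106164)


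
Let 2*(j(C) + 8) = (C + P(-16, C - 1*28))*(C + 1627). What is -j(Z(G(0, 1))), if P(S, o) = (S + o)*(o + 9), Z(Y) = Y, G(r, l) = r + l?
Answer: -630842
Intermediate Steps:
G(r, l) = l + r
P(S, o) = (9 + o)*(S + o) (P(S, o) = (S + o)*(9 + o) = (9 + o)*(S + o))
j(C) = -8 + (1627 + C)*(52 + (-28 + C)² - 6*C)/2 (j(C) = -8 + ((C + ((C - 1*28)² + 9*(-16) + 9*(C - 1*28) - 16*(C - 1*28)))*(C + 1627))/2 = -8 + ((C + ((C - 28)² - 144 + 9*(C - 28) - 16*(C - 28)))*(1627 + C))/2 = -8 + ((C + ((-28 + C)² - 144 + 9*(-28 + C) - 16*(-28 + C)))*(1627 + C))/2 = -8 + ((C + ((-28 + C)² - 144 + (-252 + 9*C) + (448 - 16*C)))*(1627 + C))/2 = -8 + ((C + (52 + (-28 + C)² - 7*C))*(1627 + C))/2 = -8 + ((52 + (-28 + C)² - 6*C)*(1627 + C))/2 = -8 + ((1627 + C)*(52 + (-28 + C)² - 6*C))/2 = -8 + (1627 + C)*(52 + (-28 + C)² - 6*C)/2)
-j(Z(G(0, 1))) = -(680078 + (1 + 0)³/2 - 50019*(1 + 0) + 1565*(1 + 0)²/2) = -(680078 + (½)*1³ - 50019*1 + (1565/2)*1²) = -(680078 + (½)*1 - 50019 + (1565/2)*1) = -(680078 + ½ - 50019 + 1565/2) = -1*630842 = -630842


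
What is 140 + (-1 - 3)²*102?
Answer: 1772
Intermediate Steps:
140 + (-1 - 3)²*102 = 140 + (-4)²*102 = 140 + 16*102 = 140 + 1632 = 1772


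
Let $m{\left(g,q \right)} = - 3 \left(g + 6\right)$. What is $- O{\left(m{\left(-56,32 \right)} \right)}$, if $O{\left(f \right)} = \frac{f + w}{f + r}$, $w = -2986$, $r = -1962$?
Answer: $- \frac{709}{453} \approx -1.5651$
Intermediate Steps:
$m{\left(g,q \right)} = -18 - 3 g$ ($m{\left(g,q \right)} = - 3 \left(6 + g\right) = -18 - 3 g$)
$O{\left(f \right)} = \frac{-2986 + f}{-1962 + f}$ ($O{\left(f \right)} = \frac{f - 2986}{f - 1962} = \frac{-2986 + f}{-1962 + f}$)
$- O{\left(m{\left(-56,32 \right)} \right)} = - \frac{-2986 - -150}{-1962 - -150} = - \frac{-2986 + \left(-18 + 168\right)}{-1962 + \left(-18 + 168\right)} = - \frac{-2986 + 150}{-1962 + 150} = - \frac{-2836}{-1812} = - \frac{\left(-1\right) \left(-2836\right)}{1812} = \left(-1\right) \frac{709}{453} = - \frac{709}{453}$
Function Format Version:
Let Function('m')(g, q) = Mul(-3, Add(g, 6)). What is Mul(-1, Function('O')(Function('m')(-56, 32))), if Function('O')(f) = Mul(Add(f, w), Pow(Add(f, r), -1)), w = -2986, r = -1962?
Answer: Rational(-709, 453) ≈ -1.5651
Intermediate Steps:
Function('m')(g, q) = Add(-18, Mul(-3, g)) (Function('m')(g, q) = Mul(-3, Add(6, g)) = Add(-18, Mul(-3, g)))
Function('O')(f) = Mul(Pow(Add(-1962, f), -1), Add(-2986, f)) (Function('O')(f) = Mul(Add(f, -2986), Pow(Add(f, -1962), -1)) = Mul(Add(-2986, f), Pow(Add(-1962, f), -1)) = Mul(Pow(Add(-1962, f), -1), Add(-2986, f)))
Mul(-1, Function('O')(Function('m')(-56, 32))) = Mul(-1, Mul(Pow(Add(-1962, Add(-18, Mul(-3, -56))), -1), Add(-2986, Add(-18, Mul(-3, -56))))) = Mul(-1, Mul(Pow(Add(-1962, Add(-18, 168)), -1), Add(-2986, Add(-18, 168)))) = Mul(-1, Mul(Pow(Add(-1962, 150), -1), Add(-2986, 150))) = Mul(-1, Mul(Pow(-1812, -1), -2836)) = Mul(-1, Mul(Rational(-1, 1812), -2836)) = Mul(-1, Rational(709, 453)) = Rational(-709, 453)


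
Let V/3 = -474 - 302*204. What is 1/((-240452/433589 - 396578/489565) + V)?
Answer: -212269998785/39534727862452932 ≈ -5.3692e-6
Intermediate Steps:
V = -186246 (V = 3*(-474 - 302*204) = 3*(-474 - 61608) = 3*(-62082) = -186246)
1/((-240452/433589 - 396578/489565) + V) = 1/((-240452/433589 - 396578/489565) - 186246) = 1/(-289668741822/212269998785 - 186246) = 1/(-39534727862452932/212269998785) = -212269998785/39534727862452932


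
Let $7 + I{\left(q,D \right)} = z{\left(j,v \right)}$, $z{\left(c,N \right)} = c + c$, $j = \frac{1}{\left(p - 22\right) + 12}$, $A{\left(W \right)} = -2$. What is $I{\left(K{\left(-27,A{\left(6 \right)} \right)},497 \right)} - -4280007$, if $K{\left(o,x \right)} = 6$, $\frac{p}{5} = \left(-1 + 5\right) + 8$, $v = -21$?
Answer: $\frac{107000001}{25} \approx 4.28 \cdot 10^{6}$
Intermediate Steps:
$p = 60$ ($p = 5 \left(\left(-1 + 5\right) + 8\right) = 5 \left(4 + 8\right) = 5 \cdot 12 = 60$)
$j = \frac{1}{50}$ ($j = \frac{1}{\left(60 - 22\right) + 12} = \frac{1}{38 + 12} = \frac{1}{50} \approx 0.02$)
$z{\left(c,N \right)} = 2 c$
$I{\left(q,D \right)} = - \frac{174}{25}$ ($I{\left(q,D \right)} = -7 + 2 \cdot \frac{1}{50} = -7 + \frac{1}{25} = - \frac{174}{25}$)
$I{\left(K{\left(-27,A{\left(6 \right)} \right)},497 \right)} - -4280007 = - \frac{174}{25} - -4280007 = - \frac{174}{25} + 4280007 = \frac{107000001}{25}$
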